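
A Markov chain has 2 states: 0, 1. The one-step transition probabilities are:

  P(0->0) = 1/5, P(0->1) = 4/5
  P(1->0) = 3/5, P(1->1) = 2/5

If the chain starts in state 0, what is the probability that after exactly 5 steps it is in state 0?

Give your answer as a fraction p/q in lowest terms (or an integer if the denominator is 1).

Computing P^5 by repeated multiplication:
P^1 =
  0: [1/5, 4/5]
  1: [3/5, 2/5]
P^2 =
  0: [13/25, 12/25]
  1: [9/25, 16/25]
P^3 =
  0: [49/125, 76/125]
  1: [57/125, 68/125]
P^4 =
  0: [277/625, 348/625]
  1: [261/625, 364/625]
P^5 =
  0: [1321/3125, 1804/3125]
  1: [1353/3125, 1772/3125]

(P^5)[0 -> 0] = 1321/3125

Answer: 1321/3125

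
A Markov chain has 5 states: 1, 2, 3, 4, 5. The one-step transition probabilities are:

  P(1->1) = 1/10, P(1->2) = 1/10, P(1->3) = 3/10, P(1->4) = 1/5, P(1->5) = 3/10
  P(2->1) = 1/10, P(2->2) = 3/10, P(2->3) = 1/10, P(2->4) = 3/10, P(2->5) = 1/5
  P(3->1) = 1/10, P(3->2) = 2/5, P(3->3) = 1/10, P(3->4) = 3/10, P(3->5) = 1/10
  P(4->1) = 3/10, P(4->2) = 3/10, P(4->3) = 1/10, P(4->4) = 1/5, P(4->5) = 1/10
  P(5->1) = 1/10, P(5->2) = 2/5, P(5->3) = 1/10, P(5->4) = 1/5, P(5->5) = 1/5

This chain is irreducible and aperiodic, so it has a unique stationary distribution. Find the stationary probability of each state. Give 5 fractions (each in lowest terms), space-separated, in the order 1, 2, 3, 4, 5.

Answer: 59/397 239/794 103/794 193/794 141/794

Derivation:
The stationary distribution satisfies pi = pi * P, i.e.:
  pi_1 = 1/10*pi_1 + 1/10*pi_2 + 1/10*pi_3 + 3/10*pi_4 + 1/10*pi_5
  pi_2 = 1/10*pi_1 + 3/10*pi_2 + 2/5*pi_3 + 3/10*pi_4 + 2/5*pi_5
  pi_3 = 3/10*pi_1 + 1/10*pi_2 + 1/10*pi_3 + 1/10*pi_4 + 1/10*pi_5
  pi_4 = 1/5*pi_1 + 3/10*pi_2 + 3/10*pi_3 + 1/5*pi_4 + 1/5*pi_5
  pi_5 = 3/10*pi_1 + 1/5*pi_2 + 1/10*pi_3 + 1/10*pi_4 + 1/5*pi_5
with normalization: pi_1 + pi_2 + pi_3 + pi_4 + pi_5 = 1.

Using the first 4 balance equations plus normalization, the linear system A*pi = b is:
  [-9/10, 1/10, 1/10, 3/10, 1/10] . pi = 0
  [1/10, -7/10, 2/5, 3/10, 2/5] . pi = 0
  [3/10, 1/10, -9/10, 1/10, 1/10] . pi = 0
  [1/5, 3/10, 3/10, -4/5, 1/5] . pi = 0
  [1, 1, 1, 1, 1] . pi = 1

Solving yields:
  pi_1 = 59/397
  pi_2 = 239/794
  pi_3 = 103/794
  pi_4 = 193/794
  pi_5 = 141/794

Verification (pi * P):
  59/397*1/10 + 239/794*1/10 + 103/794*1/10 + 193/794*3/10 + 141/794*1/10 = 59/397 = pi_1  (ok)
  59/397*1/10 + 239/794*3/10 + 103/794*2/5 + 193/794*3/10 + 141/794*2/5 = 239/794 = pi_2  (ok)
  59/397*3/10 + 239/794*1/10 + 103/794*1/10 + 193/794*1/10 + 141/794*1/10 = 103/794 = pi_3  (ok)
  59/397*1/5 + 239/794*3/10 + 103/794*3/10 + 193/794*1/5 + 141/794*1/5 = 193/794 = pi_4  (ok)
  59/397*3/10 + 239/794*1/5 + 103/794*1/10 + 193/794*1/10 + 141/794*1/5 = 141/794 = pi_5  (ok)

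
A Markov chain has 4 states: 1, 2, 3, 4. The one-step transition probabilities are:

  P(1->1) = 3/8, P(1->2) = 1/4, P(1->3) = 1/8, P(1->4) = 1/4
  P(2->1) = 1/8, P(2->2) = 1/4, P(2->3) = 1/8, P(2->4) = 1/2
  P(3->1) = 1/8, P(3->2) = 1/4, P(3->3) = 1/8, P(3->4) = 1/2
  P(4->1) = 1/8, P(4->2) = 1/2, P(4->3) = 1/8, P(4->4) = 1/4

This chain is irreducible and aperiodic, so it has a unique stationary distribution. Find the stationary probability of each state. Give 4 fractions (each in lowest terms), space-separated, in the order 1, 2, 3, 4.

Answer: 1/6 41/120 1/8 11/30

Derivation:
The stationary distribution satisfies pi = pi * P, i.e.:
  pi_1 = 3/8*pi_1 + 1/8*pi_2 + 1/8*pi_3 + 1/8*pi_4
  pi_2 = 1/4*pi_1 + 1/4*pi_2 + 1/4*pi_3 + 1/2*pi_4
  pi_3 = 1/8*pi_1 + 1/8*pi_2 + 1/8*pi_3 + 1/8*pi_4
  pi_4 = 1/4*pi_1 + 1/2*pi_2 + 1/2*pi_3 + 1/4*pi_4
with normalization: pi_1 + pi_2 + pi_3 + pi_4 = 1.

Using the first 3 balance equations plus normalization, the linear system A*pi = b is:
  [-5/8, 1/8, 1/8, 1/8] . pi = 0
  [1/4, -3/4, 1/4, 1/2] . pi = 0
  [1/8, 1/8, -7/8, 1/8] . pi = 0
  [1, 1, 1, 1] . pi = 1

Solving yields:
  pi_1 = 1/6
  pi_2 = 41/120
  pi_3 = 1/8
  pi_4 = 11/30

Verification (pi * P):
  1/6*3/8 + 41/120*1/8 + 1/8*1/8 + 11/30*1/8 = 1/6 = pi_1  (ok)
  1/6*1/4 + 41/120*1/4 + 1/8*1/4 + 11/30*1/2 = 41/120 = pi_2  (ok)
  1/6*1/8 + 41/120*1/8 + 1/8*1/8 + 11/30*1/8 = 1/8 = pi_3  (ok)
  1/6*1/4 + 41/120*1/2 + 1/8*1/2 + 11/30*1/4 = 11/30 = pi_4  (ok)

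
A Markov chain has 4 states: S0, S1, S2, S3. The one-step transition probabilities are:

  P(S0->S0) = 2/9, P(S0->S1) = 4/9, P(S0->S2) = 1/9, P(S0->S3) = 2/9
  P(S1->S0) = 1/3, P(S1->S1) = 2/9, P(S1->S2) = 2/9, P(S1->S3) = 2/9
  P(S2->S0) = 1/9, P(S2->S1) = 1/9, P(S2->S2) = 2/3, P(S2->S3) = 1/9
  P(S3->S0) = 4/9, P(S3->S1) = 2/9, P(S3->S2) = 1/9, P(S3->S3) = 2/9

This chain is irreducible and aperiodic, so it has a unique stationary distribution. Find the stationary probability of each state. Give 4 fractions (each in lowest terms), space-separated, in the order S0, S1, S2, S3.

Answer: 108/421 103/421 131/421 79/421

Derivation:
The stationary distribution satisfies pi = pi * P, i.e.:
  pi_S0 = 2/9*pi_S0 + 1/3*pi_S1 + 1/9*pi_S2 + 4/9*pi_S3
  pi_S1 = 4/9*pi_S0 + 2/9*pi_S1 + 1/9*pi_S2 + 2/9*pi_S3
  pi_S2 = 1/9*pi_S0 + 2/9*pi_S1 + 2/3*pi_S2 + 1/9*pi_S3
  pi_S3 = 2/9*pi_S0 + 2/9*pi_S1 + 1/9*pi_S2 + 2/9*pi_S3
with normalization: pi_S0 + pi_S1 + pi_S2 + pi_S3 = 1.

Using the first 3 balance equations plus normalization, the linear system A*pi = b is:
  [-7/9, 1/3, 1/9, 4/9] . pi = 0
  [4/9, -7/9, 1/9, 2/9] . pi = 0
  [1/9, 2/9, -1/3, 1/9] . pi = 0
  [1, 1, 1, 1] . pi = 1

Solving yields:
  pi_S0 = 108/421
  pi_S1 = 103/421
  pi_S2 = 131/421
  pi_S3 = 79/421

Verification (pi * P):
  108/421*2/9 + 103/421*1/3 + 131/421*1/9 + 79/421*4/9 = 108/421 = pi_S0  (ok)
  108/421*4/9 + 103/421*2/9 + 131/421*1/9 + 79/421*2/9 = 103/421 = pi_S1  (ok)
  108/421*1/9 + 103/421*2/9 + 131/421*2/3 + 79/421*1/9 = 131/421 = pi_S2  (ok)
  108/421*2/9 + 103/421*2/9 + 131/421*1/9 + 79/421*2/9 = 79/421 = pi_S3  (ok)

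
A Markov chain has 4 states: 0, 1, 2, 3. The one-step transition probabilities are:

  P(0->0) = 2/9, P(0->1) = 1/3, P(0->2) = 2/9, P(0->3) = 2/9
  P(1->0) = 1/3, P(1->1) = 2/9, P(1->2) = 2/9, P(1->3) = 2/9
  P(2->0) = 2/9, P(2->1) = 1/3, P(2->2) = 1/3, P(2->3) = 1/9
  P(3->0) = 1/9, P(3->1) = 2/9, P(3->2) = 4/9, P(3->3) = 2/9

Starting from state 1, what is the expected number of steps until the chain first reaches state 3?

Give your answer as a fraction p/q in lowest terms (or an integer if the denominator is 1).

Answer: 36/7

Derivation:
Let h_i = expected steps to first reach 3 from state i.
Boundary: h_3 = 0.
First-step equations for the other states:
  h_0 = 1 + 2/9*h_0 + 1/3*h_1 + 2/9*h_2 + 2/9*h_3
  h_1 = 1 + 1/3*h_0 + 2/9*h_1 + 2/9*h_2 + 2/9*h_3
  h_2 = 1 + 2/9*h_0 + 1/3*h_1 + 1/3*h_2 + 1/9*h_3

Substituting h_3 = 0 and rearranging gives the linear system (I - Q) h = 1:
  [7/9, -1/3, -2/9] . (h_0, h_1, h_2) = 1
  [-1/3, 7/9, -2/9] . (h_0, h_1, h_2) = 1
  [-2/9, -1/3, 2/3] . (h_0, h_1, h_2) = 1

Solving yields:
  h_0 = 36/7
  h_1 = 36/7
  h_2 = 81/14

Starting state is 1, so the expected hitting time is h_1 = 36/7.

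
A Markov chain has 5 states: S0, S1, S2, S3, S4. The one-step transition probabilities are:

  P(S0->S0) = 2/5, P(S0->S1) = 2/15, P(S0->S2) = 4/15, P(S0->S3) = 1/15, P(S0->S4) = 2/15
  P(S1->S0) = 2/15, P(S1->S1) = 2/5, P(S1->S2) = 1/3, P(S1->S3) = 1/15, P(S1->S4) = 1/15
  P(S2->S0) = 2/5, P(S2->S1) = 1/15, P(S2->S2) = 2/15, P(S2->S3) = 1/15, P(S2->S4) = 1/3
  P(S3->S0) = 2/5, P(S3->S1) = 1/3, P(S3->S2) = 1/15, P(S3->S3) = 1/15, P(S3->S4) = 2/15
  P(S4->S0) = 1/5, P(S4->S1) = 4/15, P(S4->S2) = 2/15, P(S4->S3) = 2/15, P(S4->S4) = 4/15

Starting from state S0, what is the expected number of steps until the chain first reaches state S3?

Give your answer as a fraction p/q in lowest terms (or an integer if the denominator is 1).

Answer: 3175/252

Derivation:
Let h_i = expected steps to first reach S3 from state i.
Boundary: h_S3 = 0.
First-step equations for the other states:
  h_S0 = 1 + 2/5*h_S0 + 2/15*h_S1 + 4/15*h_S2 + 1/15*h_S3 + 2/15*h_S4
  h_S1 = 1 + 2/15*h_S0 + 2/5*h_S1 + 1/3*h_S2 + 1/15*h_S3 + 1/15*h_S4
  h_S2 = 1 + 2/5*h_S0 + 1/15*h_S1 + 2/15*h_S2 + 1/15*h_S3 + 1/3*h_S4
  h_S4 = 1 + 1/5*h_S0 + 4/15*h_S1 + 2/15*h_S2 + 2/15*h_S3 + 4/15*h_S4

Substituting h_S3 = 0 and rearranging gives the linear system (I - Q) h = 1:
  [3/5, -2/15, -4/15, -2/15] . (h_S0, h_S1, h_S2, h_S4) = 1
  [-2/15, 3/5, -1/3, -1/15] . (h_S0, h_S1, h_S2, h_S4) = 1
  [-2/5, -1/15, 13/15, -1/3] . (h_S0, h_S1, h_S2, h_S4) = 1
  [-1/5, -4/15, -2/15, 11/15] . (h_S0, h_S1, h_S2, h_S4) = 1

Solving yields:
  h_S0 = 3175/252
  h_S1 = 6385/504
  h_S2 = 895/72
  h_S4 = 35/3

Starting state is S0, so the expected hitting time is h_S0 = 3175/252.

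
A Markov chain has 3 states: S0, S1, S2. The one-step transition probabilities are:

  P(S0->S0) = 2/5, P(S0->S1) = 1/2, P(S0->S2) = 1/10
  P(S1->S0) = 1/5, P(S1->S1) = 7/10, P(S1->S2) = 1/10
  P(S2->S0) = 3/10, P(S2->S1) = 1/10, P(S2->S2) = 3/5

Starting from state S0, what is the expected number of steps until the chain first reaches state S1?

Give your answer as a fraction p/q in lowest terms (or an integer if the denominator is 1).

Let h_i = expected steps to first reach S1 from state i.
Boundary: h_S1 = 0.
First-step equations for the other states:
  h_S0 = 1 + 2/5*h_S0 + 1/2*h_S1 + 1/10*h_S2
  h_S2 = 1 + 3/10*h_S0 + 1/10*h_S1 + 3/5*h_S2

Substituting h_S1 = 0 and rearranging gives the linear system (I - Q) h = 1:
  [3/5, -1/10] . (h_S0, h_S2) = 1
  [-3/10, 2/5] . (h_S0, h_S2) = 1

Solving yields:
  h_S0 = 50/21
  h_S2 = 30/7

Starting state is S0, so the expected hitting time is h_S0 = 50/21.

Answer: 50/21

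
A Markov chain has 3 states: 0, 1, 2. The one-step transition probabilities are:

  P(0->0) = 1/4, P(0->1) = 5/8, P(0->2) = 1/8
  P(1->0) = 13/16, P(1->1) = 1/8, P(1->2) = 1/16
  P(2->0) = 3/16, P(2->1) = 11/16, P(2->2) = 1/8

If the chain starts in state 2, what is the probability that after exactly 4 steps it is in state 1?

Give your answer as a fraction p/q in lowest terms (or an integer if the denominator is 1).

Answer: 12743/32768

Derivation:
Computing P^4 by repeated multiplication:
P^1 =
  0: [1/4, 5/8, 1/8]
  1: [13/16, 1/8, 1/16]
  2: [3/16, 11/16, 1/8]
P^2 =
  0: [19/32, 41/128, 11/128]
  1: [81/256, 145/256, 15/128]
  2: [161/256, 37/128, 21/256]
P^3 =
  0: [435/1024, 963/2048, 215/2048]
  1: [2299/4096, 715/2048, 367/4096]
  2: [1669/4096, 1989/4096, 219/2048]
P^4 =
  0: [4161/8192, 12991/32768, 3133/32768]
  1: [28887/65536, 29887/65536, 3381/32768]
  2: [33847/65536, 12743/32768, 6203/65536]

(P^4)[2 -> 1] = 12743/32768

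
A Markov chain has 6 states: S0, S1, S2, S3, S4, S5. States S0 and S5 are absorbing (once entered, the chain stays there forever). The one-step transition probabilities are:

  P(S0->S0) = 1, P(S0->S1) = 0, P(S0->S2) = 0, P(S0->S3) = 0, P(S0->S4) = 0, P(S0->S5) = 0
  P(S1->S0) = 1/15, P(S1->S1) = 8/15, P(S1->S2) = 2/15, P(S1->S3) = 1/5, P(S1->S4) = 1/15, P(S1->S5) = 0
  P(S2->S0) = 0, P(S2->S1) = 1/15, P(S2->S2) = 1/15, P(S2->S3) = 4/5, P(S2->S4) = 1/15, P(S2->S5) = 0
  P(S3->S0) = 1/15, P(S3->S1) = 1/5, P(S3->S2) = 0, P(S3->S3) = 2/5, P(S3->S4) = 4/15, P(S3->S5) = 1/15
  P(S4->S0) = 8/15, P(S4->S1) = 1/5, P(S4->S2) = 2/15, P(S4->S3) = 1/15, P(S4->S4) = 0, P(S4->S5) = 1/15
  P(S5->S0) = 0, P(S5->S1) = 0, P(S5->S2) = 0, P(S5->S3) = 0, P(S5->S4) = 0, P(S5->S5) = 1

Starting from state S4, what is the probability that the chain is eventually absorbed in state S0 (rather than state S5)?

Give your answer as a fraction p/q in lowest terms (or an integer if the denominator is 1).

Let a_i = P(absorbed in S0 | start in state i).
Boundary conditions: a_S0 = 1, a_S5 = 0.
For each transient state i, a_i = sum_j P(i->j) * a_j:
  a_S1 = 1/15*a_S0 + 8/15*a_S1 + 2/15*a_S2 + 1/5*a_S3 + 1/15*a_S4 + 0*a_S5
  a_S2 = 0*a_S0 + 1/15*a_S1 + 1/15*a_S2 + 4/5*a_S3 + 1/15*a_S4 + 0*a_S5
  a_S3 = 1/15*a_S0 + 1/5*a_S1 + 0*a_S2 + 2/5*a_S3 + 4/15*a_S4 + 1/15*a_S5
  a_S4 = 8/15*a_S0 + 1/5*a_S1 + 2/15*a_S2 + 1/15*a_S3 + 0*a_S4 + 1/15*a_S5

Substituting a_S0 = 1 and a_S5 = 0, rearrange to (I - Q) a = r where r[i] = P(i -> S0):
  [7/15, -2/15, -1/5, -1/15] . (a_S1, a_S2, a_S3, a_S4) = 1/15
  [-1/15, 14/15, -4/5, -1/15] . (a_S1, a_S2, a_S3, a_S4) = 0
  [-1/5, 0, 3/5, -4/15] . (a_S1, a_S2, a_S3, a_S4) = 1/15
  [-1/5, -2/15, -1/15, 1] . (a_S1, a_S2, a_S3, a_S4) = 8/15

Solving yields:
  a_S1 = 751/930
  a_S2 = 5707/7440
  a_S3 = 352/465
  a_S4 = 1051/1240

Starting state is S4, so the absorption probability is a_S4 = 1051/1240.

Answer: 1051/1240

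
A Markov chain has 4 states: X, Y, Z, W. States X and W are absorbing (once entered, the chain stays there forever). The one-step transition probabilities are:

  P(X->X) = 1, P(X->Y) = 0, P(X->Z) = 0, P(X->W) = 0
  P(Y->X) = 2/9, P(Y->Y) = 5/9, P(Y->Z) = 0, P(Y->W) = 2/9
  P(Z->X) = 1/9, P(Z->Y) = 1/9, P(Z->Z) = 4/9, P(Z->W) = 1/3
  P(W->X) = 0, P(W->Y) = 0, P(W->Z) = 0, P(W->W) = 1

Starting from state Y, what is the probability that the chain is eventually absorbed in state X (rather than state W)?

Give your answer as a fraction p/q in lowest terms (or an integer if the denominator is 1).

Let a_i = P(absorbed in X | start in state i).
Boundary conditions: a_X = 1, a_W = 0.
For each transient state i, a_i = sum_j P(i->j) * a_j:
  a_Y = 2/9*a_X + 5/9*a_Y + 0*a_Z + 2/9*a_W
  a_Z = 1/9*a_X + 1/9*a_Y + 4/9*a_Z + 1/3*a_W

Substituting a_X = 1 and a_W = 0, rearrange to (I - Q) a = r where r[i] = P(i -> X):
  [4/9, 0] . (a_Y, a_Z) = 2/9
  [-1/9, 5/9] . (a_Y, a_Z) = 1/9

Solving yields:
  a_Y = 1/2
  a_Z = 3/10

Starting state is Y, so the absorption probability is a_Y = 1/2.

Answer: 1/2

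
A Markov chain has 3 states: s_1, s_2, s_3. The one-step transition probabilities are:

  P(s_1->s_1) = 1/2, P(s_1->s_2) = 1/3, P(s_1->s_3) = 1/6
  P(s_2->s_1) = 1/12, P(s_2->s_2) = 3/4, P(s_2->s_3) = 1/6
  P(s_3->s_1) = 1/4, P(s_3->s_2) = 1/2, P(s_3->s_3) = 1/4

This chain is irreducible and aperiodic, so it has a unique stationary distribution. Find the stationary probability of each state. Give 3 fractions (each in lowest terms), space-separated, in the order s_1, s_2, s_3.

Answer: 15/77 48/77 2/11

Derivation:
The stationary distribution satisfies pi = pi * P, i.e.:
  pi_s_1 = 1/2*pi_s_1 + 1/12*pi_s_2 + 1/4*pi_s_3
  pi_s_2 = 1/3*pi_s_1 + 3/4*pi_s_2 + 1/2*pi_s_3
  pi_s_3 = 1/6*pi_s_1 + 1/6*pi_s_2 + 1/4*pi_s_3
with normalization: pi_s_1 + pi_s_2 + pi_s_3 = 1.

Using the first 2 balance equations plus normalization, the linear system A*pi = b is:
  [-1/2, 1/12, 1/4] . pi = 0
  [1/3, -1/4, 1/2] . pi = 0
  [1, 1, 1] . pi = 1

Solving yields:
  pi_s_1 = 15/77
  pi_s_2 = 48/77
  pi_s_3 = 2/11

Verification (pi * P):
  15/77*1/2 + 48/77*1/12 + 2/11*1/4 = 15/77 = pi_s_1  (ok)
  15/77*1/3 + 48/77*3/4 + 2/11*1/2 = 48/77 = pi_s_2  (ok)
  15/77*1/6 + 48/77*1/6 + 2/11*1/4 = 2/11 = pi_s_3  (ok)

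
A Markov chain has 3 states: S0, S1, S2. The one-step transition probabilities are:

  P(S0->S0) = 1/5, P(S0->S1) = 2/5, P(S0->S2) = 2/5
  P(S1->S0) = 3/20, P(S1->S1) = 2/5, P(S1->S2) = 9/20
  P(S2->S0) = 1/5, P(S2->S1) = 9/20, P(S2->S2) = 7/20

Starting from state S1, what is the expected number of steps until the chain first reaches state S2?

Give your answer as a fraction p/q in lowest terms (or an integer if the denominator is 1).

Answer: 95/42

Derivation:
Let h_i = expected steps to first reach S2 from state i.
Boundary: h_S2 = 0.
First-step equations for the other states:
  h_S0 = 1 + 1/5*h_S0 + 2/5*h_S1 + 2/5*h_S2
  h_S1 = 1 + 3/20*h_S0 + 2/5*h_S1 + 9/20*h_S2

Substituting h_S2 = 0 and rearranging gives the linear system (I - Q) h = 1:
  [4/5, -2/5] . (h_S0, h_S1) = 1
  [-3/20, 3/5] . (h_S0, h_S1) = 1

Solving yields:
  h_S0 = 50/21
  h_S1 = 95/42

Starting state is S1, so the expected hitting time is h_S1 = 95/42.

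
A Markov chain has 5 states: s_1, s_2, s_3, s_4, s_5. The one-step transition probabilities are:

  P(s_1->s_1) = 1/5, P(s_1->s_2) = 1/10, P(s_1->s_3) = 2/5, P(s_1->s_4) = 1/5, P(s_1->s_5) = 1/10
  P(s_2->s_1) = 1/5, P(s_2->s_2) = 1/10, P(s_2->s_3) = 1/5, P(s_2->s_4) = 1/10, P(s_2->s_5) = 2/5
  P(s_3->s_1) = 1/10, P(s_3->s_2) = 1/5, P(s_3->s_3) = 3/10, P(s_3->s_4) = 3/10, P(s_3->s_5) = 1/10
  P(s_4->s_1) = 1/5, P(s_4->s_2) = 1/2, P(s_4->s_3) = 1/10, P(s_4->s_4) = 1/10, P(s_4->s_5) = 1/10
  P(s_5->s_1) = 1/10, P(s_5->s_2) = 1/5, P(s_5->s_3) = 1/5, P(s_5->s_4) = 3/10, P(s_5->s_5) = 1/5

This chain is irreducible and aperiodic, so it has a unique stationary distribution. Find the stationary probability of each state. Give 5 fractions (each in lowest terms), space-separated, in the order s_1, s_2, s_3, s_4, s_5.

Answer: 100/633 281/1266 893/3798 253/1266 703/3798

Derivation:
The stationary distribution satisfies pi = pi * P, i.e.:
  pi_s_1 = 1/5*pi_s_1 + 1/5*pi_s_2 + 1/10*pi_s_3 + 1/5*pi_s_4 + 1/10*pi_s_5
  pi_s_2 = 1/10*pi_s_1 + 1/10*pi_s_2 + 1/5*pi_s_3 + 1/2*pi_s_4 + 1/5*pi_s_5
  pi_s_3 = 2/5*pi_s_1 + 1/5*pi_s_2 + 3/10*pi_s_3 + 1/10*pi_s_4 + 1/5*pi_s_5
  pi_s_4 = 1/5*pi_s_1 + 1/10*pi_s_2 + 3/10*pi_s_3 + 1/10*pi_s_4 + 3/10*pi_s_5
  pi_s_5 = 1/10*pi_s_1 + 2/5*pi_s_2 + 1/10*pi_s_3 + 1/10*pi_s_4 + 1/5*pi_s_5
with normalization: pi_s_1 + pi_s_2 + pi_s_3 + pi_s_4 + pi_s_5 = 1.

Using the first 4 balance equations plus normalization, the linear system A*pi = b is:
  [-4/5, 1/5, 1/10, 1/5, 1/10] . pi = 0
  [1/10, -9/10, 1/5, 1/2, 1/5] . pi = 0
  [2/5, 1/5, -7/10, 1/10, 1/5] . pi = 0
  [1/5, 1/10, 3/10, -9/10, 3/10] . pi = 0
  [1, 1, 1, 1, 1] . pi = 1

Solving yields:
  pi_s_1 = 100/633
  pi_s_2 = 281/1266
  pi_s_3 = 893/3798
  pi_s_4 = 253/1266
  pi_s_5 = 703/3798

Verification (pi * P):
  100/633*1/5 + 281/1266*1/5 + 893/3798*1/10 + 253/1266*1/5 + 703/3798*1/10 = 100/633 = pi_s_1  (ok)
  100/633*1/10 + 281/1266*1/10 + 893/3798*1/5 + 253/1266*1/2 + 703/3798*1/5 = 281/1266 = pi_s_2  (ok)
  100/633*2/5 + 281/1266*1/5 + 893/3798*3/10 + 253/1266*1/10 + 703/3798*1/5 = 893/3798 = pi_s_3  (ok)
  100/633*1/5 + 281/1266*1/10 + 893/3798*3/10 + 253/1266*1/10 + 703/3798*3/10 = 253/1266 = pi_s_4  (ok)
  100/633*1/10 + 281/1266*2/5 + 893/3798*1/10 + 253/1266*1/10 + 703/3798*1/5 = 703/3798 = pi_s_5  (ok)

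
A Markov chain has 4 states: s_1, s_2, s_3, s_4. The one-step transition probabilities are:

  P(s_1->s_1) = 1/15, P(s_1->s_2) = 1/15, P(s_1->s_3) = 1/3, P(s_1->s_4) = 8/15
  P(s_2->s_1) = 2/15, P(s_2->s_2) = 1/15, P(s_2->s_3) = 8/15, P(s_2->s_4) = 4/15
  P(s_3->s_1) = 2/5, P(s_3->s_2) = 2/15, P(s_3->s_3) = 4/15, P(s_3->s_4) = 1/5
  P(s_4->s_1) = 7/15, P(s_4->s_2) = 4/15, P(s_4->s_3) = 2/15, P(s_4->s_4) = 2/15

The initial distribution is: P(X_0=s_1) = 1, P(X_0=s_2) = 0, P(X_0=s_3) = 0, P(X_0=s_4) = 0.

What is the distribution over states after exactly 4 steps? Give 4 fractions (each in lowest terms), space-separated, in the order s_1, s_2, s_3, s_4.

Propagating the distribution step by step (d_{t+1} = d_t * P):
d_0 = (s_1=1, s_2=0, s_3=0, s_4=0)
  d_1[s_1] = 1*1/15 + 0*2/15 + 0*2/5 + 0*7/15 = 1/15
  d_1[s_2] = 1*1/15 + 0*1/15 + 0*2/15 + 0*4/15 = 1/15
  d_1[s_3] = 1*1/3 + 0*8/15 + 0*4/15 + 0*2/15 = 1/3
  d_1[s_4] = 1*8/15 + 0*4/15 + 0*1/5 + 0*2/15 = 8/15
d_1 = (s_1=1/15, s_2=1/15, s_3=1/3, s_4=8/15)
  d_2[s_1] = 1/15*1/15 + 1/15*2/15 + 1/3*2/5 + 8/15*7/15 = 89/225
  d_2[s_2] = 1/15*1/15 + 1/15*1/15 + 1/3*2/15 + 8/15*4/15 = 44/225
  d_2[s_3] = 1/15*1/3 + 1/15*8/15 + 1/3*4/15 + 8/15*2/15 = 49/225
  d_2[s_4] = 1/15*8/15 + 1/15*4/15 + 1/3*1/5 + 8/15*2/15 = 43/225
d_2 = (s_1=89/225, s_2=44/225, s_3=49/225, s_4=43/225)
  d_3[s_1] = 89/225*1/15 + 44/225*2/15 + 49/225*2/5 + 43/225*7/15 = 772/3375
  d_3[s_2] = 89/225*1/15 + 44/225*1/15 + 49/225*2/15 + 43/225*4/15 = 403/3375
  d_3[s_3] = 89/225*1/3 + 44/225*8/15 + 49/225*4/15 + 43/225*2/15 = 1079/3375
  d_3[s_4] = 89/225*8/15 + 44/225*4/15 + 49/225*1/5 + 43/225*2/15 = 1121/3375
d_3 = (s_1=772/3375, s_2=403/3375, s_3=1079/3375, s_4=1121/3375)
  d_4[s_1] = 772/3375*1/15 + 403/3375*2/15 + 1079/3375*2/5 + 1121/3375*7/15 = 15899/50625
  d_4[s_2] = 772/3375*1/15 + 403/3375*1/15 + 1079/3375*2/15 + 1121/3375*4/15 = 7817/50625
  d_4[s_3] = 772/3375*1/3 + 403/3375*8/15 + 1079/3375*4/15 + 1121/3375*2/15 = 13642/50625
  d_4[s_4] = 772/3375*8/15 + 403/3375*4/15 + 1079/3375*1/5 + 1121/3375*2/15 = 13267/50625
d_4 = (s_1=15899/50625, s_2=7817/50625, s_3=13642/50625, s_4=13267/50625)

Answer: 15899/50625 7817/50625 13642/50625 13267/50625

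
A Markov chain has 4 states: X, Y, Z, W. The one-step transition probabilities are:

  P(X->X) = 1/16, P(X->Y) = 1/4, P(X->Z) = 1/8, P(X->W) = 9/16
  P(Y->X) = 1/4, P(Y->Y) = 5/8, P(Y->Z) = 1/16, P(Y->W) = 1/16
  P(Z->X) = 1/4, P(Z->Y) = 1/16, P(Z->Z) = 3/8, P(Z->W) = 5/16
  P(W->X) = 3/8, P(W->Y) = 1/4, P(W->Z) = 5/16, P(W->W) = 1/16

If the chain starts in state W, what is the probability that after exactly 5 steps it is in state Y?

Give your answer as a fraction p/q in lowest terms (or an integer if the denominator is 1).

Answer: 352477/1048576

Derivation:
Computing P^5 by repeated multiplication:
P^1 =
  X: [1/16, 1/4, 1/8, 9/16]
  Y: [1/4, 5/8, 1/16, 1/16]
  Z: [1/4, 1/16, 3/8, 5/16]
  W: [3/8, 1/4, 5/16, 1/16]
P^2 =
  X: [79/256, 41/128, 63/256, 1/8]
  Y: [27/128, 121/256, 29/256, 13/64]
  Z: [31/128, 13/64, 35/128, 9/32]
  W: [3/16, 73/256, 51/256, 21/64]
P^3 =
  X: [851/4096, 1327/4096, 389/2048, 285/1024]
  Y: [483/2048, 1663/4096, 663/4096, 201/1024]
  Z: [491/2048, 563/2048, 239/1024, 129/512]
  W: [131/512, 1309/4096, 895/4096, 211/1024]
P^4 =
  X: [16111/65536, 5503/16384, 13397/65536, 219/1024]
  Y: [7547/32768, 24373/65536, 11593/65536, 3619/16384]
  Z: [7751/32768, 1267/4096, 6993/32768, 493/2048]
  W: [933/4096, 21553/65536, 12995/65536, 4015/16384]
P^5 =
  X: [241843/1048576, 354025/1048576, 25587/131072, 62003/262144]
  Y: [122907/524288, 373603/1048576, 196499/1048576, 58165/262144]
  Z: [123595/524288, 170909/524288, 26759/131072, 30687/131072]
  W: [31185/131072, 352477/1048576, 209679/1048576, 59235/262144]

(P^5)[W -> Y] = 352477/1048576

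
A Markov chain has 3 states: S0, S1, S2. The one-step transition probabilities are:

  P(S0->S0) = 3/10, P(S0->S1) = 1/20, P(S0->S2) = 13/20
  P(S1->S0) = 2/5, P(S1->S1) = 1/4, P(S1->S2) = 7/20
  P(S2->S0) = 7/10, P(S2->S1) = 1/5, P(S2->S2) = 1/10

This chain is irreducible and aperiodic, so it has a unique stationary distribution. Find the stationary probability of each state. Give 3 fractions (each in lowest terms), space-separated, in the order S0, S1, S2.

The stationary distribution satisfies pi = pi * P, i.e.:
  pi_S0 = 3/10*pi_S0 + 2/5*pi_S1 + 7/10*pi_S2
  pi_S1 = 1/20*pi_S0 + 1/4*pi_S1 + 1/5*pi_S2
  pi_S2 = 13/20*pi_S0 + 7/20*pi_S1 + 1/10*pi_S2
with normalization: pi_S0 + pi_S1 + pi_S2 = 1.

Using the first 2 balance equations plus normalization, the linear system A*pi = b is:
  [-7/10, 2/5, 7/10] . pi = 0
  [1/20, -3/4, 1/5] . pi = 0
  [1, 1, 1] . pi = 1

Solving yields:
  pi_S0 = 121/257
  pi_S1 = 35/257
  pi_S2 = 101/257

Verification (pi * P):
  121/257*3/10 + 35/257*2/5 + 101/257*7/10 = 121/257 = pi_S0  (ok)
  121/257*1/20 + 35/257*1/4 + 101/257*1/5 = 35/257 = pi_S1  (ok)
  121/257*13/20 + 35/257*7/20 + 101/257*1/10 = 101/257 = pi_S2  (ok)

Answer: 121/257 35/257 101/257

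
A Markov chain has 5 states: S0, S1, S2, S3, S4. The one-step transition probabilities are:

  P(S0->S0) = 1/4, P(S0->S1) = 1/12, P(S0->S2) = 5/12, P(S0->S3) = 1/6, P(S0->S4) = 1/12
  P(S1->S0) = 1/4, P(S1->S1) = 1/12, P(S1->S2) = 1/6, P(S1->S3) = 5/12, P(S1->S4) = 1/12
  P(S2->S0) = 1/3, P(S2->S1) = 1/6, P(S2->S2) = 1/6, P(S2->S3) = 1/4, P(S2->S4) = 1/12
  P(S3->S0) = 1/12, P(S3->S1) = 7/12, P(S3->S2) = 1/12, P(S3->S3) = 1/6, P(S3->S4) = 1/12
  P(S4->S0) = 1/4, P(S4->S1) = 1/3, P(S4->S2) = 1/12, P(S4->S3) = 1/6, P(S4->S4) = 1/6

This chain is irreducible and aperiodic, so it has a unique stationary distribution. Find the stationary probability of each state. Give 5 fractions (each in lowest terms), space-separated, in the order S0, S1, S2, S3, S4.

Answer: 4973/22044 2693/11022 717/3674 163/668 1/11

Derivation:
The stationary distribution satisfies pi = pi * P, i.e.:
  pi_S0 = 1/4*pi_S0 + 1/4*pi_S1 + 1/3*pi_S2 + 1/12*pi_S3 + 1/4*pi_S4
  pi_S1 = 1/12*pi_S0 + 1/12*pi_S1 + 1/6*pi_S2 + 7/12*pi_S3 + 1/3*pi_S4
  pi_S2 = 5/12*pi_S0 + 1/6*pi_S1 + 1/6*pi_S2 + 1/12*pi_S3 + 1/12*pi_S4
  pi_S3 = 1/6*pi_S0 + 5/12*pi_S1 + 1/4*pi_S2 + 1/6*pi_S3 + 1/6*pi_S4
  pi_S4 = 1/12*pi_S0 + 1/12*pi_S1 + 1/12*pi_S2 + 1/12*pi_S3 + 1/6*pi_S4
with normalization: pi_S0 + pi_S1 + pi_S2 + pi_S3 + pi_S4 = 1.

Using the first 4 balance equations plus normalization, the linear system A*pi = b is:
  [-3/4, 1/4, 1/3, 1/12, 1/4] . pi = 0
  [1/12, -11/12, 1/6, 7/12, 1/3] . pi = 0
  [5/12, 1/6, -5/6, 1/12, 1/12] . pi = 0
  [1/6, 5/12, 1/4, -5/6, 1/6] . pi = 0
  [1, 1, 1, 1, 1] . pi = 1

Solving yields:
  pi_S0 = 4973/22044
  pi_S1 = 2693/11022
  pi_S2 = 717/3674
  pi_S3 = 163/668
  pi_S4 = 1/11

Verification (pi * P):
  4973/22044*1/4 + 2693/11022*1/4 + 717/3674*1/3 + 163/668*1/12 + 1/11*1/4 = 4973/22044 = pi_S0  (ok)
  4973/22044*1/12 + 2693/11022*1/12 + 717/3674*1/6 + 163/668*7/12 + 1/11*1/3 = 2693/11022 = pi_S1  (ok)
  4973/22044*5/12 + 2693/11022*1/6 + 717/3674*1/6 + 163/668*1/12 + 1/11*1/12 = 717/3674 = pi_S2  (ok)
  4973/22044*1/6 + 2693/11022*5/12 + 717/3674*1/4 + 163/668*1/6 + 1/11*1/6 = 163/668 = pi_S3  (ok)
  4973/22044*1/12 + 2693/11022*1/12 + 717/3674*1/12 + 163/668*1/12 + 1/11*1/6 = 1/11 = pi_S4  (ok)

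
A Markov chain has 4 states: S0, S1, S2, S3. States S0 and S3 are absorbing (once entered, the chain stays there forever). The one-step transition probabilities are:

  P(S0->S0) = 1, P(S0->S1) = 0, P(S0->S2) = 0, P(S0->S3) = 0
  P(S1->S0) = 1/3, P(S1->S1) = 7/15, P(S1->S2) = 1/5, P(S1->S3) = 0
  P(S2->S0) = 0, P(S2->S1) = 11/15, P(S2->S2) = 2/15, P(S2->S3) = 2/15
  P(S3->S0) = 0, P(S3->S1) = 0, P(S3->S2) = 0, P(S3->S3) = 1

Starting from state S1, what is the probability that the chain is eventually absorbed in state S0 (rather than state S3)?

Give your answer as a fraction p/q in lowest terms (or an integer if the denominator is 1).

Let a_i = P(absorbed in S0 | start in state i).
Boundary conditions: a_S0 = 1, a_S3 = 0.
For each transient state i, a_i = sum_j P(i->j) * a_j:
  a_S1 = 1/3*a_S0 + 7/15*a_S1 + 1/5*a_S2 + 0*a_S3
  a_S2 = 0*a_S0 + 11/15*a_S1 + 2/15*a_S2 + 2/15*a_S3

Substituting a_S0 = 1 and a_S3 = 0, rearrange to (I - Q) a = r where r[i] = P(i -> S0):
  [8/15, -1/5] . (a_S1, a_S2) = 1/3
  [-11/15, 13/15] . (a_S1, a_S2) = 0

Solving yields:
  a_S1 = 65/71
  a_S2 = 55/71

Starting state is S1, so the absorption probability is a_S1 = 65/71.

Answer: 65/71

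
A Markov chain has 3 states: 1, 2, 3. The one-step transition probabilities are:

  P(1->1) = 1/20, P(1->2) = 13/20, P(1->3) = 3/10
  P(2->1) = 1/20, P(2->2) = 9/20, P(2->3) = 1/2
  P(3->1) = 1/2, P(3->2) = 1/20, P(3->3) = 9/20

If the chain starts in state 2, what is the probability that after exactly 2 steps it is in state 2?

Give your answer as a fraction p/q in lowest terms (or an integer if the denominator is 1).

Answer: 13/50

Derivation:
Computing P^2 by repeated multiplication:
P^1 =
  1: [1/20, 13/20, 3/10]
  2: [1/20, 9/20, 1/2]
  3: [1/2, 1/20, 9/20]
P^2 =
  1: [37/200, 17/50, 19/40]
  2: [11/40, 13/50, 93/200]
  3: [101/400, 37/100, 151/400]

(P^2)[2 -> 2] = 13/50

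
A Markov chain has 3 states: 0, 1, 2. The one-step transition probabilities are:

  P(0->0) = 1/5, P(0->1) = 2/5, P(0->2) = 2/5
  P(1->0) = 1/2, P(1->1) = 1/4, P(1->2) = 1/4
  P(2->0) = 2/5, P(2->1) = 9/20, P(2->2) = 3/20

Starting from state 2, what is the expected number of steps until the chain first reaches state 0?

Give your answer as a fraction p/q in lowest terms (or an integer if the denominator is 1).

Let h_i = expected steps to first reach 0 from state i.
Boundary: h_0 = 0.
First-step equations for the other states:
  h_1 = 1 + 1/2*h_0 + 1/4*h_1 + 1/4*h_2
  h_2 = 1 + 2/5*h_0 + 9/20*h_1 + 3/20*h_2

Substituting h_0 = 0 and rearranging gives the linear system (I - Q) h = 1:
  [3/4, -1/4] . (h_1, h_2) = 1
  [-9/20, 17/20] . (h_1, h_2) = 1

Solving yields:
  h_1 = 44/21
  h_2 = 16/7

Starting state is 2, so the expected hitting time is h_2 = 16/7.

Answer: 16/7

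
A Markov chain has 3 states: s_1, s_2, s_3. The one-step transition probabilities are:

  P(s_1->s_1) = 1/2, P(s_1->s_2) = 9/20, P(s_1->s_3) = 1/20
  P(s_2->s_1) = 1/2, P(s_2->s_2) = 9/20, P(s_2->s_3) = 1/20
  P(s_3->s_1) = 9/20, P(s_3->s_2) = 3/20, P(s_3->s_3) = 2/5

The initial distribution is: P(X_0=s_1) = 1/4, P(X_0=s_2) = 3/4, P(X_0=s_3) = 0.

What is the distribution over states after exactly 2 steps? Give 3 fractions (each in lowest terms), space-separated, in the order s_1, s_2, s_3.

Answer: 199/400 87/200 27/400

Derivation:
Propagating the distribution step by step (d_{t+1} = d_t * P):
d_0 = (s_1=1/4, s_2=3/4, s_3=0)
  d_1[s_1] = 1/4*1/2 + 3/4*1/2 + 0*9/20 = 1/2
  d_1[s_2] = 1/4*9/20 + 3/4*9/20 + 0*3/20 = 9/20
  d_1[s_3] = 1/4*1/20 + 3/4*1/20 + 0*2/5 = 1/20
d_1 = (s_1=1/2, s_2=9/20, s_3=1/20)
  d_2[s_1] = 1/2*1/2 + 9/20*1/2 + 1/20*9/20 = 199/400
  d_2[s_2] = 1/2*9/20 + 9/20*9/20 + 1/20*3/20 = 87/200
  d_2[s_3] = 1/2*1/20 + 9/20*1/20 + 1/20*2/5 = 27/400
d_2 = (s_1=199/400, s_2=87/200, s_3=27/400)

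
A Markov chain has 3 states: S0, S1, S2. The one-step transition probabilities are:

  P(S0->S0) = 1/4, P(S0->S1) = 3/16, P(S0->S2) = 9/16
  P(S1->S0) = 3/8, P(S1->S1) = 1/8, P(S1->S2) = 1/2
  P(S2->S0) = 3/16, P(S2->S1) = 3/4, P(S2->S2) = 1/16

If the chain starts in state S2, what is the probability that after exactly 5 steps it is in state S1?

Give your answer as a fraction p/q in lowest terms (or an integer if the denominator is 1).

Answer: 398757/1048576

Derivation:
Computing P^5 by repeated multiplication:
P^1 =
  S0: [1/4, 3/16, 9/16]
  S1: [3/8, 1/8, 1/2]
  S2: [3/16, 3/4, 1/16]
P^2 =
  S0: [61/256, 63/128, 69/256]
  S1: [15/64, 59/128, 39/128]
  S2: [87/256, 45/256, 31/64]
P^3 =
  S0: [1207/4096, 1263/4096, 813/2048]
  S1: [591/2048, 169/512, 781/2048]
  S2: [495/2048, 1839/4096, 1267/4096]
P^4 =
  S0: [4321/16384, 25659/65536, 22593/65536]
  S1: [8763/32768, 12497/32768, 2877/8192]
  S2: [18795/65536, 5463/16384, 24889/65536]
P^5 =
  S0: [290869/1048576, 187143/524288, 383421/1048576]
  S1: [72279/262144, 189379/524288, 190351/524288]
  S2: [280959/1048576, 398757/1048576, 92215/262144]

(P^5)[S2 -> S1] = 398757/1048576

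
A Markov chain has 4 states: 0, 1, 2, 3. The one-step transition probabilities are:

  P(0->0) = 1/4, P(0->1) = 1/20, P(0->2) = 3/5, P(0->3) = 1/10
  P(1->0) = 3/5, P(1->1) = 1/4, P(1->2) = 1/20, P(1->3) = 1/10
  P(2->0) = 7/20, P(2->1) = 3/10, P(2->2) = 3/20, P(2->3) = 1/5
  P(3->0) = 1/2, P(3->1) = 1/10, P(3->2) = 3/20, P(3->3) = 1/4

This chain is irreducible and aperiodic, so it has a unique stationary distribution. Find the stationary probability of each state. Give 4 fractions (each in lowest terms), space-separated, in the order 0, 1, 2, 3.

The stationary distribution satisfies pi = pi * P, i.e.:
  pi_0 = 1/4*pi_0 + 3/5*pi_1 + 7/20*pi_2 + 1/2*pi_3
  pi_1 = 1/20*pi_0 + 1/4*pi_1 + 3/10*pi_2 + 1/10*pi_3
  pi_2 = 3/5*pi_0 + 1/20*pi_1 + 3/20*pi_2 + 3/20*pi_3
  pi_3 = 1/10*pi_0 + 1/10*pi_1 + 1/5*pi_2 + 1/4*pi_3
with normalization: pi_0 + pi_1 + pi_2 + pi_3 = 1.

Using the first 3 balance equations plus normalization, the linear system A*pi = b is:
  [-3/4, 3/5, 7/20, 1/2] . pi = 0
  [1/20, -3/4, 3/10, 1/10] . pi = 0
  [3/5, 1/20, -17/20, 3/20] . pi = 0
  [1, 1, 1, 1] . pi = 1

Solving yields:
  pi_0 = 3443/9133
  pi_1 = 1523/9133
  pi_2 = 2767/9133
  pi_3 = 1400/9133

Verification (pi * P):
  3443/9133*1/4 + 1523/9133*3/5 + 2767/9133*7/20 + 1400/9133*1/2 = 3443/9133 = pi_0  (ok)
  3443/9133*1/20 + 1523/9133*1/4 + 2767/9133*3/10 + 1400/9133*1/10 = 1523/9133 = pi_1  (ok)
  3443/9133*3/5 + 1523/9133*1/20 + 2767/9133*3/20 + 1400/9133*3/20 = 2767/9133 = pi_2  (ok)
  3443/9133*1/10 + 1523/9133*1/10 + 2767/9133*1/5 + 1400/9133*1/4 = 1400/9133 = pi_3  (ok)

Answer: 3443/9133 1523/9133 2767/9133 1400/9133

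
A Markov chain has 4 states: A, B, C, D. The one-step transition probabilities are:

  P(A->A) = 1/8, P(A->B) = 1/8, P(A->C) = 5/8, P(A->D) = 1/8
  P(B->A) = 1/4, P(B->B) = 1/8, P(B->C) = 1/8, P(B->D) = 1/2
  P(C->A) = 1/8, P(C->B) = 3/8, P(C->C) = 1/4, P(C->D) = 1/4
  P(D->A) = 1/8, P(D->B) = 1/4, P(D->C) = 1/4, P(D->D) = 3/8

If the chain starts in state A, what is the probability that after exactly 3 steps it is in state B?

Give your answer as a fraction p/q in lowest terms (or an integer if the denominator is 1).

Computing P^3 by repeated multiplication:
P^1 =
  A: [1/8, 1/8, 5/8, 1/8]
  B: [1/4, 1/8, 1/8, 1/2]
  C: [1/8, 3/8, 1/4, 1/4]
  D: [1/8, 1/4, 1/4, 3/8]
P^2 =
  A: [9/64, 19/64, 9/32, 9/32]
  B: [9/64, 7/32, 21/64, 5/16]
  C: [11/64, 7/32, 1/4, 23/64]
  D: [5/32, 15/64, 17/64, 11/32]
P^3 =
  A: [83/512, 59/256, 17/64, 175/512]
  B: [39/256, 63/256, 141/512, 167/512]
  C: [39/256, 119/512, 147/512, 21/64]
  D: [79/512, 15/64, 143/512, 85/256]

(P^3)[A -> B] = 59/256

Answer: 59/256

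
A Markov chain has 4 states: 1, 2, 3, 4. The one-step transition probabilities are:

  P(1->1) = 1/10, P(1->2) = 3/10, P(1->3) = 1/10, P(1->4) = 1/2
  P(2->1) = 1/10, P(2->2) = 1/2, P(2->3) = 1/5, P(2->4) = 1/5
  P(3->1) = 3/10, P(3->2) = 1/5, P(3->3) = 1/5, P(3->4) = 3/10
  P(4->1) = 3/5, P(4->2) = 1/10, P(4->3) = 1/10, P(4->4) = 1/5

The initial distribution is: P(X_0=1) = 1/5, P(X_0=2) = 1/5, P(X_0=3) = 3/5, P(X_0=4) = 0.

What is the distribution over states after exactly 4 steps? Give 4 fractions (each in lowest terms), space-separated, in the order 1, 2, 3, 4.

Propagating the distribution step by step (d_{t+1} = d_t * P):
d_0 = (1=1/5, 2=1/5, 3=3/5, 4=0)
  d_1[1] = 1/5*1/10 + 1/5*1/10 + 3/5*3/10 + 0*3/5 = 11/50
  d_1[2] = 1/5*3/10 + 1/5*1/2 + 3/5*1/5 + 0*1/10 = 7/25
  d_1[3] = 1/5*1/10 + 1/5*1/5 + 3/5*1/5 + 0*1/10 = 9/50
  d_1[4] = 1/5*1/2 + 1/5*1/5 + 3/5*3/10 + 0*1/5 = 8/25
d_1 = (1=11/50, 2=7/25, 3=9/50, 4=8/25)
  d_2[1] = 11/50*1/10 + 7/25*1/10 + 9/50*3/10 + 8/25*3/5 = 37/125
  d_2[2] = 11/50*3/10 + 7/25*1/2 + 9/50*1/5 + 8/25*1/10 = 137/500
  d_2[3] = 11/50*1/10 + 7/25*1/5 + 9/50*1/5 + 8/25*1/10 = 73/500
  d_2[4] = 11/50*1/2 + 7/25*1/5 + 9/50*3/10 + 8/25*1/5 = 71/250
d_2 = (1=37/125, 2=137/500, 3=73/500, 4=71/250)
  d_3[1] = 37/125*1/10 + 137/500*1/10 + 73/500*3/10 + 71/250*3/5 = 339/1250
  d_3[2] = 37/125*3/10 + 137/500*1/2 + 73/500*1/5 + 71/250*1/10 = 1417/5000
  d_3[3] = 37/125*1/10 + 137/500*1/5 + 73/500*1/5 + 71/250*1/10 = 71/500
  d_3[4] = 37/125*1/2 + 137/500*1/5 + 73/500*3/10 + 71/250*1/5 = 1517/5000
d_3 = (1=339/1250, 2=1417/5000, 3=71/500, 4=1517/5000)
  d_4[1] = 339/1250*1/10 + 1417/5000*1/10 + 71/500*3/10 + 1517/5000*3/5 = 2801/10000
  d_4[2] = 339/1250*3/10 + 1417/5000*1/2 + 71/500*1/5 + 1517/5000*1/10 = 1409/5000
  d_4[3] = 339/1250*1/10 + 1417/5000*1/5 + 71/500*1/5 + 1517/5000*1/10 = 7127/50000
  d_4[4] = 339/1250*1/2 + 1417/5000*1/5 + 71/500*3/10 + 1517/5000*1/5 = 7389/25000
d_4 = (1=2801/10000, 2=1409/5000, 3=7127/50000, 4=7389/25000)

Answer: 2801/10000 1409/5000 7127/50000 7389/25000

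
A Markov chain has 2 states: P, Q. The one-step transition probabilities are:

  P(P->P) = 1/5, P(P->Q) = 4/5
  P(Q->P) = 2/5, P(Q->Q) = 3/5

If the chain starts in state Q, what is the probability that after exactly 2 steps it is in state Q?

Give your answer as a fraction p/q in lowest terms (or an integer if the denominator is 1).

Computing P^2 by repeated multiplication:
P^1 =
  P: [1/5, 4/5]
  Q: [2/5, 3/5]
P^2 =
  P: [9/25, 16/25]
  Q: [8/25, 17/25]

(P^2)[Q -> Q] = 17/25

Answer: 17/25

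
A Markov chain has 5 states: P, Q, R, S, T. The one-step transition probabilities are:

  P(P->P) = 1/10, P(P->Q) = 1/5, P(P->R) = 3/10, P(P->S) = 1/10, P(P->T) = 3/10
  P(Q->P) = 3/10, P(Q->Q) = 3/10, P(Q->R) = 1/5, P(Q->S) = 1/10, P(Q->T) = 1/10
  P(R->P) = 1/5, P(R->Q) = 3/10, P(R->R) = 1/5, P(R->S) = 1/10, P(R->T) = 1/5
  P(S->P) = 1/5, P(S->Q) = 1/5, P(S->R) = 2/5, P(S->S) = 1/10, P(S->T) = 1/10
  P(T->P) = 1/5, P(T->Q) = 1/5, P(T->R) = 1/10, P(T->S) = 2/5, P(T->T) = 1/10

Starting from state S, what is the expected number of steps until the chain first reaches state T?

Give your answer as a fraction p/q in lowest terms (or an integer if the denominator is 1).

Let h_i = expected steps to first reach T from state i.
Boundary: h_T = 0.
First-step equations for the other states:
  h_P = 1 + 1/10*h_P + 1/5*h_Q + 3/10*h_R + 1/10*h_S + 3/10*h_T
  h_Q = 1 + 3/10*h_P + 3/10*h_Q + 1/5*h_R + 1/10*h_S + 1/10*h_T
  h_R = 1 + 1/5*h_P + 3/10*h_Q + 1/5*h_R + 1/10*h_S + 1/5*h_T
  h_S = 1 + 1/5*h_P + 1/5*h_Q + 2/5*h_R + 1/10*h_S + 1/10*h_T

Substituting h_T = 0 and rearranging gives the linear system (I - Q) h = 1:
  [9/10, -1/5, -3/10, -1/10] . (h_P, h_Q, h_R, h_S) = 1
  [-3/10, 7/10, -1/5, -1/10] . (h_P, h_Q, h_R, h_S) = 1
  [-1/5, -3/10, 4/5, -1/10] . (h_P, h_Q, h_R, h_S) = 1
  [-1/5, -1/5, -2/5, 9/10] . (h_P, h_Q, h_R, h_S) = 1

Solving yields:
  h_P = 10000/2039
  h_Q = 12100/2039
  h_R = 11100/2039
  h_S = 12110/2039

Starting state is S, so the expected hitting time is h_S = 12110/2039.

Answer: 12110/2039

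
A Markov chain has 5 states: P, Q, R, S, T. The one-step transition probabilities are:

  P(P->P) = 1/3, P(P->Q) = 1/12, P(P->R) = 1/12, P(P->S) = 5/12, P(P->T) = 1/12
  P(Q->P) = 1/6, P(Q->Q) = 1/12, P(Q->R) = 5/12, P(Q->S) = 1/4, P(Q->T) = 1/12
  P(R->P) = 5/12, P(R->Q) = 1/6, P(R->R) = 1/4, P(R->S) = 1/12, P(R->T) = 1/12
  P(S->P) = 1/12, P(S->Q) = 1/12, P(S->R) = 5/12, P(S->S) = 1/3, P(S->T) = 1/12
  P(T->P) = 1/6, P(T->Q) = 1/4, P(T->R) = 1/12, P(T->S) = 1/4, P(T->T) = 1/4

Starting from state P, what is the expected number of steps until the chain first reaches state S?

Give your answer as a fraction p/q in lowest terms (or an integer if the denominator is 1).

Let h_i = expected steps to first reach S from state i.
Boundary: h_S = 0.
First-step equations for the other states:
  h_P = 1 + 1/3*h_P + 1/12*h_Q + 1/12*h_R + 5/12*h_S + 1/12*h_T
  h_Q = 1 + 1/6*h_P + 1/12*h_Q + 5/12*h_R + 1/4*h_S + 1/12*h_T
  h_R = 1 + 5/12*h_P + 1/6*h_Q + 1/4*h_R + 1/12*h_S + 1/12*h_T
  h_T = 1 + 1/6*h_P + 1/4*h_Q + 1/12*h_R + 1/4*h_S + 1/4*h_T

Substituting h_S = 0 and rearranging gives the linear system (I - Q) h = 1:
  [2/3, -1/12, -1/12, -1/12] . (h_P, h_Q, h_R, h_T) = 1
  [-1/6, 11/12, -5/12, -1/12] . (h_P, h_Q, h_R, h_T) = 1
  [-5/12, -1/6, 3/4, -1/12] . (h_P, h_Q, h_R, h_T) = 1
  [-1/6, -1/4, -1/12, 3/4] . (h_P, h_Q, h_R, h_T) = 1

Solving yields:
  h_P = 3480/1159
  h_Q = 240/61
  h_R = 4980/1159
  h_T = 72/19

Starting state is P, so the expected hitting time is h_P = 3480/1159.

Answer: 3480/1159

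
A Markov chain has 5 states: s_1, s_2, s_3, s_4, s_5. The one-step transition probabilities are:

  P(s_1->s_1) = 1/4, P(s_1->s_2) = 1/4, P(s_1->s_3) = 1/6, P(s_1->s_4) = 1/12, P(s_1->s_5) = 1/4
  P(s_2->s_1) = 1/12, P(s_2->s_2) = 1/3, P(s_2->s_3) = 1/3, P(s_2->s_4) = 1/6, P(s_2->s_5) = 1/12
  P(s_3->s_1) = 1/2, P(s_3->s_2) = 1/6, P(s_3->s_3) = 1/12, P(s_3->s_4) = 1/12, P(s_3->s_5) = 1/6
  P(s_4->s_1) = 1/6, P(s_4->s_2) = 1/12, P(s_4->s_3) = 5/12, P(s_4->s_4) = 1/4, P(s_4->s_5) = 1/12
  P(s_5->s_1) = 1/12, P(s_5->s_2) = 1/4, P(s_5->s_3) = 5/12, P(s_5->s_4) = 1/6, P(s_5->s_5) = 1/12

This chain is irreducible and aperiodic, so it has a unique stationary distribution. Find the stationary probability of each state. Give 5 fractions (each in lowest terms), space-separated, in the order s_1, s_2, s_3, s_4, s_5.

Answer: 5105/21237 4774/21237 5381/21237 2908/21237 1023/7079

Derivation:
The stationary distribution satisfies pi = pi * P, i.e.:
  pi_s_1 = 1/4*pi_s_1 + 1/12*pi_s_2 + 1/2*pi_s_3 + 1/6*pi_s_4 + 1/12*pi_s_5
  pi_s_2 = 1/4*pi_s_1 + 1/3*pi_s_2 + 1/6*pi_s_3 + 1/12*pi_s_4 + 1/4*pi_s_5
  pi_s_3 = 1/6*pi_s_1 + 1/3*pi_s_2 + 1/12*pi_s_3 + 5/12*pi_s_4 + 5/12*pi_s_5
  pi_s_4 = 1/12*pi_s_1 + 1/6*pi_s_2 + 1/12*pi_s_3 + 1/4*pi_s_4 + 1/6*pi_s_5
  pi_s_5 = 1/4*pi_s_1 + 1/12*pi_s_2 + 1/6*pi_s_3 + 1/12*pi_s_4 + 1/12*pi_s_5
with normalization: pi_s_1 + pi_s_2 + pi_s_3 + pi_s_4 + pi_s_5 = 1.

Using the first 4 balance equations plus normalization, the linear system A*pi = b is:
  [-3/4, 1/12, 1/2, 1/6, 1/12] . pi = 0
  [1/4, -2/3, 1/6, 1/12, 1/4] . pi = 0
  [1/6, 1/3, -11/12, 5/12, 5/12] . pi = 0
  [1/12, 1/6, 1/12, -3/4, 1/6] . pi = 0
  [1, 1, 1, 1, 1] . pi = 1

Solving yields:
  pi_s_1 = 5105/21237
  pi_s_2 = 4774/21237
  pi_s_3 = 5381/21237
  pi_s_4 = 2908/21237
  pi_s_5 = 1023/7079

Verification (pi * P):
  5105/21237*1/4 + 4774/21237*1/12 + 5381/21237*1/2 + 2908/21237*1/6 + 1023/7079*1/12 = 5105/21237 = pi_s_1  (ok)
  5105/21237*1/4 + 4774/21237*1/3 + 5381/21237*1/6 + 2908/21237*1/12 + 1023/7079*1/4 = 4774/21237 = pi_s_2  (ok)
  5105/21237*1/6 + 4774/21237*1/3 + 5381/21237*1/12 + 2908/21237*5/12 + 1023/7079*5/12 = 5381/21237 = pi_s_3  (ok)
  5105/21237*1/12 + 4774/21237*1/6 + 5381/21237*1/12 + 2908/21237*1/4 + 1023/7079*1/6 = 2908/21237 = pi_s_4  (ok)
  5105/21237*1/4 + 4774/21237*1/12 + 5381/21237*1/6 + 2908/21237*1/12 + 1023/7079*1/12 = 1023/7079 = pi_s_5  (ok)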